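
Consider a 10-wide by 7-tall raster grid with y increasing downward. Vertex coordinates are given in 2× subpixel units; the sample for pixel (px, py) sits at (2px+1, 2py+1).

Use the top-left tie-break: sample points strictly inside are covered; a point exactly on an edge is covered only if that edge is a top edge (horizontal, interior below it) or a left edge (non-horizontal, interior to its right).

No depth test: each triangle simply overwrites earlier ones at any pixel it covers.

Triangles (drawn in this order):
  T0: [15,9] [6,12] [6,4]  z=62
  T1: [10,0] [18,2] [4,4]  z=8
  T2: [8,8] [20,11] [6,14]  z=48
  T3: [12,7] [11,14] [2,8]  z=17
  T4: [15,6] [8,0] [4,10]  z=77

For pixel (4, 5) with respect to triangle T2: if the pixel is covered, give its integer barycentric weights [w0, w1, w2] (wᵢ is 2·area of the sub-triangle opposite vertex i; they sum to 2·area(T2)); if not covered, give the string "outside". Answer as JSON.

T0:
  2·area = 72
  edge (15, 9)→(6, 12): d=(-9,3) right/bottom  bias=-1
  edge (6, 12)→(6, 4): d=(0,-8) top-left  bias=+0
  edge (6, 4)→(15, 9): d=(9,5) right/bottom  bias=-1
    (3,2)@(7, 5): e=[60,8,4] → #
    (4,2)@(9, 5): e=[54,24,-6] → ·
    (3,3)@(7, 7): e=[42,8,22] → #
    (4,3)@(9, 7): e=[36,24,12] → #
    (5,3)@(11, 7): e=[30,40,2] → #
    (6,3)@(13, 7): e=[24,56,-8] → ·
    (3,4)@(7, 9): e=[24,8,40] → #
    (6,4)@(13, 9): e=[6,56,10] → #
    (7,4)@(15, 9): e=[0,72,0] → ·  [on edge]
    (3,5)@(7, 11): e=[6,8,58] → #
    (4,5)@(9, 11): e=[0,24,48] → ·  [on edge]
    (5,5)@(11, 11): e=[-6,40,38] → ·
    (1,6)@(3, 13): e=[0,-24,96] → ·  [on edge]
  covered (9 px):
    · · · · · · · · · ·
    · · · · · · · · · ·
    · · · # · · · · · ·
    · · · # # # · · · ·
    · · · # # # # · · ·
    · · · # · · · · · ·
    · · · · · · · · · ·
T1:
  2·area = 44
  edge (10, 0)→(18, 2): d=(8,2) right/bottom  bias=-1
  edge (18, 2)→(4, 4): d=(-14,2) right/bottom  bias=-1
  edge (4, 4)→(10, 0): d=(6,-4) top-left  bias=+0
    (4,0)@(9, 1): e=[10,32,2] → #
    (5,0)@(11, 1): e=[6,28,10] → #
    (6,0)@(13, 1): e=[2,24,18] → #
    (7,0)@(15, 1): e=[-2,20,26] → ·
    (3,1)@(7, 3): e=[30,8,6] → #
    (5,1)@(11, 3): e=[22,0,22] → ·  [on edge]
    (6,1)@(13, 3): e=[18,-4,30] → ·
    (3,2)@(7, 5): e=[46,-20,18] → ·
    (4,2)@(9, 5): e=[42,-24,26] → ·
  covered (5 px):
    · · · · # # # · · ·
    · · · # # · · · · ·
    · · · · · · · · · ·
    · · · · · · · · · ·
    · · · · · · · · · ·
    · · · · · · · · · ·
    · · · · · · · · · ·
T2:
  2·area = 78
  edge (8, 8)→(20, 11): d=(12,3) right/bottom  bias=-1
  edge (20, 11)→(6, 14): d=(-14,3) right/bottom  bias=-1
  edge (6, 14)→(8, 8): d=(2,-6) top-left  bias=+0
    (4,2)@(9, 5): e=[-39,117,0] → ·  [on edge]
    (4,4)@(9, 9): e=[9,61,8] → #
    (5,4)@(11, 9): e=[3,55,20] → #
    (6,4)@(13, 9): e=[-3,49,32] → ·
    (3,5)@(7, 11): e=[39,39,0] → #  [on edge]
    (6,5)@(13, 11): e=[21,21,36] → #
    (7,5)@(15, 11): e=[15,15,48] → #
    (8,5)@(17, 11): e=[9,9,60] → #
    (9,5)@(19, 11): e=[3,3,72] → #
    (3,6)@(7, 13): e=[63,11,4] → #
    (5,6)@(11, 13): e=[51,-1,28] → ·
    (6,6)@(13, 13): e=[45,-7,40] → ·
  covered (11 px):
    · · · · · · · · · ·
    · · · · · · · · · ·
    · · · · · · · · · ·
    · · · · · · · · · ·
    · · · · # # · · · ·
    · · · # # # # # # #
    · · · # # · · · · ·
T3:
  2·area = 69
  edge (12, 7)→(11, 14): d=(-1,7) right/bottom  bias=-1
  edge (11, 14)→(2, 8): d=(-9,-6) top-left  bias=+0
  edge (2, 8)→(12, 7): d=(10,-1) top-left  bias=+0
    (2,4)@(5, 9): e=[47,9,13] → #
    (3,4)@(7, 9): e=[33,21,15] → #
    (4,4)@(9, 9): e=[19,33,17] → #
    (5,4)@(11, 9): e=[5,45,19] → #
    (6,4)@(13, 9): e=[-9,57,21] → ·
    (2,5)@(5, 11): e=[45,-9,33] → ·
    (3,5)@(7, 11): e=[31,3,35] → #
    (6,5)@(13, 11): e=[-11,39,41] → ·
    (3,6)@(7, 13): e=[29,-15,55] → ·
    (4,6)@(9, 13): e=[15,-3,57] → ·
    (5,6)@(11, 13): e=[1,9,59] → #
    (6,6)@(13, 13): e=[-13,21,61] → ·
  covered (8 px):
    · · · · · · · · · ·
    · · · · · · · · · ·
    · · · · · · · · · ·
    · · · · · · · · · ·
    · · # # # # · · · ·
    · · · # # # · · · ·
    · · · · · # · · · ·
T4:
  2·area = 94  (B↔C swapped to make it positive)
  edge (15, 6)→(4, 10): d=(-11,4) right/bottom  bias=-1
  edge (4, 10)→(8, 0): d=(4,-10) top-left  bias=+0
  edge (8, 0)→(15, 6): d=(7,6) right/bottom  bias=-1
    (4,0)@(9, 1): e=[79,14,1] → #
    (5,0)@(11, 1): e=[71,34,-11] → ·
    (3,1)@(7, 3): e=[65,2,27] → #
    (5,1)@(11, 3): e=[49,42,3] → #
    (6,1)@(13, 3): e=[41,62,-9] → ·
    (3,2)@(7, 5): e=[43,10,41] → #
    (6,2)@(13, 5): e=[19,70,5] → #
    (7,2)@(15, 5): e=[11,90,-7] → ·
    (3,3)@(7, 7): e=[21,18,55] → #
    (6,3)@(13, 7): e=[-3,78,19] → ·
    (2,4)@(5, 9): e=[7,6,81] → #
    (3,4)@(7, 9): e=[-1,26,69] → ·
  covered (12 px):
    · · · · # · · · · ·
    · · · # # # · · · ·
    · · · # # # # · · ·
    · · · # # # · · · ·
    · · # · · · · · · ·
    · · · · · · · · · ·
    · · · · · · · · · ·

Result: [33,12,33]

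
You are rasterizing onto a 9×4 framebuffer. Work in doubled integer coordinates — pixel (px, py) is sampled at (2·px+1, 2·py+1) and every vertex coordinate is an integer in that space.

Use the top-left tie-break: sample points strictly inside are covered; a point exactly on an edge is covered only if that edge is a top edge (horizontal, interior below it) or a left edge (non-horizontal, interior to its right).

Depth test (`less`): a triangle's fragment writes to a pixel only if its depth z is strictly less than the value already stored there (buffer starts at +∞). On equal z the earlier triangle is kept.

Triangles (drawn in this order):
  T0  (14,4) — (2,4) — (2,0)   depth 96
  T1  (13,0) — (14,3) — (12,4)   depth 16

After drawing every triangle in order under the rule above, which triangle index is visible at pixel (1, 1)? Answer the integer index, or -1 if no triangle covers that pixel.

T0:
  2·area = 48
  edge (14, 4)→(2, 4): d=(-12,0) right/bottom  bias=-1
  edge (2, 4)→(2, 0): d=(0,-4) top-left  bias=+0
  edge (2, 0)→(14, 4): d=(12,4) right/bottom  bias=-1
    (1,0)@(3, 1): e=[36,4,8] → X
    (2,0)@(5, 1): e=[36,12,0] → .  [on edge]
    (1,1)@(3, 3): e=[12,4,32] → X
    (2,1)@(5, 3): e=[12,12,24] → X
    (3,1)@(7, 3): e=[12,20,16] → X
    (4,1)@(9, 3): e=[12,28,8] → X
    (5,1)@(11, 3): e=[12,36,0] → .  [on edge]
    (1,2)@(3, 5): e=[-12,4,56] → .
    (2,2)@(5, 5): e=[-12,12,48] → .
    (3,2)@(7, 5): e=[-12,20,40] → .
    (4,2)@(9, 5): e=[-12,28,32] → .
    (8,2)@(17, 5): e=[-12,60,0] → .  [on edge]
  covered (5 px):
    . X . . . . . . .
    . X X X X . . . .
    . . . . . . . . .
    . . . . . . . . .
T1:
  2·area = 7
  edge (13, 0)→(14, 3): d=(1,3) right/bottom  bias=-1
  edge (14, 3)→(12, 4): d=(-2,1) right/bottom  bias=-1
  edge (12, 4)→(13, 0): d=(1,-4) top-left  bias=+0
    (6,0)@(13, 1): e=[1,5,1] → X
    (7,0)@(15, 1): e=[-5,3,9] → .
    (6,1)@(13, 3): e=[3,1,3] → X
    (7,1)@(15, 3): e=[-3,-1,11] → .
    (6,2)@(13, 5): e=[5,-3,5] → .
  covered (2 px):
    . . . . . . X . .
    . . . . . . X . .
    . . . . . . . . .
    . . . . . . . . .

Z-buffer (winner per pixel, '.' = empty):
  . 0 . . . . 1 . .
  . 0 0 0 0 . 1 . .
  . . . . . . . . .
  . . . . . . . . .

Result: 0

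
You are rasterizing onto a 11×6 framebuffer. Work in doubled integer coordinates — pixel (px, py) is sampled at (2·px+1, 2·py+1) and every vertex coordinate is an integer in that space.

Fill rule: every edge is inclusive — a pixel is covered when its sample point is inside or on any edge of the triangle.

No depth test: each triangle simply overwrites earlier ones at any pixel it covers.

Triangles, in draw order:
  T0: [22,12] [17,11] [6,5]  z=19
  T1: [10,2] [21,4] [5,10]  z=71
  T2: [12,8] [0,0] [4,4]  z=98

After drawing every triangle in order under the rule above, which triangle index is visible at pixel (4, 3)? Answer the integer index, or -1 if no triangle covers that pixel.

T0:
  2·area = 19
  edge (22, 12)→(17, 11): d=(-5,-1) inclusive
  edge (17, 11)→(6, 5): d=(-11,-6) inclusive
  edge (6, 5)→(22, 12): d=(16,7) inclusive
    (3,4)@(7, 9): e=[0,-38,57] → .  [on edge]
    (7,4)@(15, 9): e=[8,10,1] → X
    (8,4)@(17, 9): e=[10,22,-13] → .
    (7,5)@(15, 11): e=[-2,-12,33] → .
    (8,5)@(17, 11): e=[0,0,19] → X  [on edge]
    (9,5)@(19, 11): e=[2,12,5] → X
    (10,5)@(21, 11): e=[4,24,-9] → .
  covered (3 px):
    . . . . . . . . . . .
    . . . . . . . . . . .
    . . . . . . . . . . .
    . . . . . . . . . . .
    . . . . . . . X . . .
    . . . . . . . . X X .
T1:
  2·area = 98
  edge (10, 2)→(21, 4): d=(11,2) inclusive
  edge (21, 4)→(5, 10): d=(-16,6) inclusive
  edge (5, 10)→(10, 2): d=(5,-8) inclusive
    (5,1)@(11, 3): e=[9,76,13] → X
    (6,1)@(13, 3): e=[5,64,29] → X
    (7,1)@(15, 3): e=[1,52,45] → X
    (8,1)@(17, 3): e=[-3,40,61] → .
    (4,2)@(9, 5): e=[35,56,7] → X
    (8,2)@(17, 5): e=[19,8,71] → X
    (9,2)@(19, 5): e=[15,-4,87] → .
    (3,3)@(7, 7): e=[61,36,1] → X
    (6,3)@(13, 7): e=[49,0,49] → X  [on edge]
    (7,3)@(15, 7): e=[45,-12,65] → .
    (8,3)@(17, 7): e=[41,-24,81] → .
    (3,4)@(7, 9): e=[83,4,11] → X
  covered (13 px):
    . . . . . . . . . . .
    . . . . . X X X . . .
    . . . . X X X X X . .
    . . . X X X X . . . .
    . . . X . . . . . . .
    . . . . . . . . . . .
T2:
  2·area = 16  (B↔C swapped to make it positive)
  edge (12, 8)→(4, 4): d=(-8,-4) inclusive
  edge (4, 4)→(0, 0): d=(-4,-4) inclusive
  edge (0, 0)→(12, 8): d=(12,8) inclusive
    (0,0)@(1, 1): e=[12,0,4] → X  [on edge]
    (1,0)@(3, 1): e=[20,8,-12] → .
    (0,1)@(1, 3): e=[-4,-8,28] → .
    (1,1)@(3, 3): e=[4,0,12] → X  [on edge]
    (2,1)@(5, 3): e=[12,8,-4] → .
    (1,2)@(3, 5): e=[-12,-8,36] → .
    (2,2)@(5, 5): e=[-4,0,20] → .  [on edge]
    (3,2)@(7, 5): e=[4,8,4] → X
    (4,2)@(9, 5): e=[12,16,-12] → .
    (3,3)@(7, 7): e=[-12,0,28] → .  [on edge]
    (4,4)@(9, 9): e=[-20,0,36] → .  [on edge]
    (5,5)@(11, 11): e=[-28,0,44] → .  [on edge]
  covered (3 px):
    X . . . . . . . . . .
    . X . . . . . . . . .
    . . . X . . . . . . .
    . . . . . . . . . . .
    . . . . . . . . . . .
    . . . . . . . . . . .

Z-buffer (winner per pixel, '.' = empty):
  2 . . . . . . . . . .
  . 2 . . . 1 1 1 . . .
  . . . 2 1 1 1 1 1 . .
  . . . 1 1 1 1 . . . .
  . . . 1 . . . 0 . . .
  . . . . . . . . 0 0 .

Final: 1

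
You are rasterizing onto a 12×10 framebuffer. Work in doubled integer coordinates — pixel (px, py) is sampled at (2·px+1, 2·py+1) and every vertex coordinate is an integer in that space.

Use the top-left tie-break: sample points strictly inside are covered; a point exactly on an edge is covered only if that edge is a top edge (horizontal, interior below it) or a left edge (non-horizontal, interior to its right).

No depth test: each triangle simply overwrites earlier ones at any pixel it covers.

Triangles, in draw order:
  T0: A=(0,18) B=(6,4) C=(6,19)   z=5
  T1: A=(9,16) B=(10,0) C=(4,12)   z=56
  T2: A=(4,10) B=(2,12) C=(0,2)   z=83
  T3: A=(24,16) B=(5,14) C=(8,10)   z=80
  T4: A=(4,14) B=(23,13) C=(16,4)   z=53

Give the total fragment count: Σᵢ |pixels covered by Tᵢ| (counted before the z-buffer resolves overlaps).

T0:
  2·area = 90
  edge (0, 18)→(6, 4): d=(6,-14) top-left  bias=+0
  edge (6, 4)→(6, 19): d=(0,15) right/bottom  bias=-1
  edge (6, 19)→(0, 18): d=(-6,-1) top-left  bias=+0
    (2,3)@(5, 7): e=[4,15,71] → X
    (3,3)@(7, 7): e=[32,-15,73] → .
    (2,4)@(5, 9): e=[16,15,59] → X
    (3,4)@(7, 9): e=[44,-15,61] → .
    (1,5)@(3, 11): e=[0,45,45] → X  [on edge]
    (3,5)@(7, 11): e=[56,-15,49] → .
    (1,6)@(3, 13): e=[12,45,33] → X
    (3,6)@(7, 13): e=[68,-15,37] → .
    (1,7)@(3, 15): e=[24,45,21] → X
    (3,7)@(7, 15): e=[80,-15,25] → .
    (0,8)@(1, 17): e=[8,75,7] → X
    (3,8)@(7, 17): e=[92,-15,13] → .
  covered (11 px):
    . . . . . . . . . . . .
    . . . . . . . . . . . .
    . . . . . . . . . . . .
    . . X . . . . . . . . .
    . . X . . . . . . . . .
    . X X . . . . . . . . .
    . X X . . . . . . . . .
    . X X . . . . . . . . .
    X X X . . . . . . . . .
    . . . . . . . . . . . .
T1:
  2·area = 84  (B↔C swapped to make it positive)
  edge (9, 16)→(4, 12): d=(-5,-4) top-left  bias=+0
  edge (4, 12)→(10, 0): d=(6,-12) top-left  bias=+0
  edge (10, 0)→(9, 16): d=(-1,16) right/bottom  bias=-1
    (4,1)@(9, 3): e=[65,6,13] → X
    (5,1)@(11, 3): e=[73,30,-19] → .
    (4,2)@(9, 5): e=[55,18,11] → X
    (5,2)@(11, 5): e=[63,42,-21] → .
    (3,3)@(7, 7): e=[37,6,41] → X
    (5,3)@(11, 7): e=[53,54,-23] → .
    (3,4)@(7, 9): e=[27,18,39] → X
    (5,4)@(11, 9): e=[43,66,-25] → .
    (2,5)@(5, 11): e=[9,6,69] → X
    (5,5)@(11, 11): e=[33,78,-27] → .
    (2,6)@(5, 13): e=[-1,18,67] → .
    (3,6)@(7, 13): e=[7,42,35] → X
  covered (12 px):
    . . . . . . . . . . . .
    . . . . X . . . . . . .
    . . . . X . . . . . . .
    . . . X X . . . . . . .
    . . . X X . . . . . . .
    . . X X X . . . . . . .
    . . . X X . . . . . . .
    . . . . X . . . . . . .
    . . . . . . . . . . . .
    . . . . . . . . . . . .
T2:
  2·area = 24
  edge (4, 10)→(2, 12): d=(-2,2) right/bottom  bias=-1
  edge (2, 12)→(0, 2): d=(-2,-10) top-left  bias=+0
  edge (0, 2)→(4, 10): d=(4,8) right/bottom  bias=-1
    (6,0)@(13, 1): e=[0,132,-108] → .  [on edge]
    (5,1)@(11, 3): e=[0,108,-84] → .  [on edge]
    (0,2)@(1, 5): e=[16,4,4] → X
    (1,2)@(3, 5): e=[12,24,-12] → .
    (4,2)@(9, 5): e=[0,84,-60] → .  [on edge]
    (0,3)@(1, 7): e=[12,0,12] → X  [on edge]
    (1,3)@(3, 7): e=[8,20,-4] → .
    (3,3)@(7, 7): e=[0,60,-36] → .  [on edge]
    (0,4)@(1, 9): e=[8,-4,20] → .
    (1,4)@(3, 9): e=[4,16,4] → X
    (2,4)@(5, 9): e=[0,36,-12] → .  [on edge]
    (1,5)@(3, 11): e=[0,12,12] → .  [on edge]
    (0,6)@(1, 13): e=[0,-12,36] → .  [on edge]
    (1,8)@(3, 17): e=[-12,0,36] → .  [on edge]
  covered (3 px):
    . . . . . . . . . . . .
    . . . . . . . . . . . .
    X . . . . . . . . . . .
    X . . . . . . . . . . .
    . X . . . . . . . . . .
    . . . . . . . . . . . .
    . . . . . . . . . . . .
    . . . . . . . . . . . .
    . . . . . . . . . . . .
    . . . . . . . . . . . .
T3:
  2·area = 82
  edge (24, 16)→(5, 14): d=(-19,-2) top-left  bias=+0
  edge (5, 14)→(8, 10): d=(3,-4) top-left  bias=+0
  edge (8, 10)→(24, 16): d=(16,6) right/bottom  bias=-1
    (4,5)@(9, 11): e=[65,7,10] → X
    (5,5)@(11, 11): e=[69,15,-2] → .
    (3,6)@(7, 13): e=[23,5,54] → X
    (5,6)@(11, 13): e=[31,21,30] → X
    (6,6)@(13, 13): e=[35,29,18] → X
    (7,6)@(15, 13): e=[39,37,6] → X
    (8,6)@(17, 13): e=[43,45,-6] → .
    (3,7)@(7, 15): e=[-15,11,86] → .
    (4,7)@(9, 15): e=[-11,19,74] → .
    (5,7)@(11, 15): e=[-7,27,62] → .
    (6,7)@(13, 15): e=[-3,35,50] → .
    (7,7)@(15, 15): e=[1,43,38] → X
  covered (10 px):
    . . . . . . . . . . . .
    . . . . . . . . . . . .
    . . . . . . . . . . . .
    . . . . . . . . . . . .
    . . . . . . . . . . . .
    . . . . X . . . . . . .
    . . . X X X X X . . . .
    . . . . . . . X X X X .
    . . . . . . . . . . . .
    . . . . . . . . . . . .
T4:
  2·area = 178  (B↔C swapped to make it positive)
  edge (4, 14)→(16, 4): d=(12,-10) top-left  bias=+0
  edge (16, 4)→(23, 13): d=(7,9) right/bottom  bias=-1
  edge (23, 13)→(4, 14): d=(-19,1) right/bottom  bias=-1
    (7,2)@(15, 5): e=[2,16,160] → X
    (8,2)@(17, 5): e=[22,-2,158] → .
    (6,3)@(13, 7): e=[6,48,124] → X
    (8,3)@(17, 7): e=[46,12,120] → X
    (9,3)@(19, 7): e=[66,-6,118] → .
    (5,4)@(11, 9): e=[10,80,88] → X
    (9,4)@(19, 9): e=[90,8,80] → X
    (10,4)@(21, 9): e=[110,-10,78] → .
    (4,5)@(9, 11): e=[14,112,52] → X
    (10,5)@(21, 11): e=[134,4,40] → X
    (11,5)@(23, 11): e=[154,-14,38] → .
    (3,6)@(7, 13): e=[18,144,16] → X
    (11,6)@(23, 13): e=[178,0,0] → .  [on edge]
  covered (24 px):
    . . . . . . . . . . . .
    . . . . . . . . . . . .
    . . . . . . . X . . . .
    . . . . . . X X X . . .
    . . . . . X X X X X . .
    . . . . X X X X X X X .
    . . . X X X X X X X X .
    . . . . . . . . . . . .
    . . . . . . . . . . . .
    . . . . . . . . . . . .

Final: 60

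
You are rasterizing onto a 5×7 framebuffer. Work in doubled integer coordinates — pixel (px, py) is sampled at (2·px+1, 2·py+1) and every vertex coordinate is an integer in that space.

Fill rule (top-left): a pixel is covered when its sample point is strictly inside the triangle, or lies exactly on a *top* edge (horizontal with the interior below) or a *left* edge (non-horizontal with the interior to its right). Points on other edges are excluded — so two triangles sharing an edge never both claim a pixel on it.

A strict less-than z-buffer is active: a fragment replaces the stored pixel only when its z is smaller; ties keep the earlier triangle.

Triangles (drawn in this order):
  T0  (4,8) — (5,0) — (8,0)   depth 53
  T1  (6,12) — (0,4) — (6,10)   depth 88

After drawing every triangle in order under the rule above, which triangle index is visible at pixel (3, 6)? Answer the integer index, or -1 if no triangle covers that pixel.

T0:
  2·area = 24
  edge (4, 8)→(5, 0): d=(1,-8) top-left  bias=+0
  edge (5, 0)→(8, 0): d=(3,0) top-left  bias=+0
  edge (8, 0)→(4, 8): d=(-4,8) right/bottom  bias=-1
    (2,0)@(5, 1): e=[1,3,20] → X
    (3,0)@(7, 1): e=[17,3,4] → X
    (4,0)@(9, 1): e=[33,3,-12] → .
    (2,1)@(5, 3): e=[3,9,12] → X
    (3,1)@(7, 3): e=[19,9,-4] → .
    (2,2)@(5, 5): e=[5,15,4] → X
    (3,2)@(7, 5): e=[21,15,-12] → .
    (2,3)@(5, 7): e=[7,21,-4] → .
  covered (4 px):
    . . X X .
    . . X . .
    . . X . .
    . . . . .
    . . . . .
    . . . . .
    . . . . .
T1:
  2·area = 12
  edge (6, 12)→(0, 4): d=(-6,-8) top-left  bias=+0
  edge (0, 4)→(6, 10): d=(6,6) right/bottom  bias=-1
  edge (6, 10)→(6, 12): d=(0,2) right/bottom  bias=-1
    (0,2)@(1, 5): e=[2,0,10] → .  [on edge]
    (1,3)@(3, 7): e=[6,0,6] → .  [on edge]
    (2,4)@(5, 9): e=[10,0,2] → .  [on edge]
    (3,5)@(7, 11): e=[14,0,-2] → .  [on edge]
    (4,6)@(9, 13): e=[18,0,-6] → .  [on edge]
  covered (0 px):
    . . . . .
    . . . . .
    . . . . .
    . . . . .
    . . . . .
    . . . . .
    . . . . .

Z-buffer (winner per pixel, '.' = empty):
  . . 0 0 .
  . . 0 . .
  . . 0 . .
  . . . . .
  . . . . .
  . . . . .
  . . . . .

Result: -1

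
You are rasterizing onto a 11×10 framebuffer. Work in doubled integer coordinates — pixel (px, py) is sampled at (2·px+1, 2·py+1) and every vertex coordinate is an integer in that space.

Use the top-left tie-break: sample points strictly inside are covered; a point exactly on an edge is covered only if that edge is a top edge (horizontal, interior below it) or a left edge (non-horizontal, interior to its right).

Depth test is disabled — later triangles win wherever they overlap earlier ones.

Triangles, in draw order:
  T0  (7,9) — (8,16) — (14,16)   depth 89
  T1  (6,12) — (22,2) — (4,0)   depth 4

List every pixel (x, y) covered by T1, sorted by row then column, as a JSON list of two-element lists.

T0:
  2·area = 42  (B↔C swapped to make it positive)
  edge (7, 9)→(14, 16): d=(7,7) right/bottom  bias=-1
  edge (14, 16)→(8, 16): d=(-6,0) right/bottom  bias=-1
  edge (8, 16)→(7, 9): d=(-1,-7) top-left  bias=+0
    (0,1)@(1, 3): e=[0,78,-36] → ·  [on edge]
    (1,2)@(3, 5): e=[0,66,-24] → ·  [on edge]
    (2,3)@(5, 7): e=[0,54,-12] → ·  [on edge]
    (3,4)@(7, 9): e=[0,42,0] → ·  [on edge]
    (4,5)@(9, 11): e=[0,30,12] → ·  [on edge]
    (4,6)@(9, 13): e=[14,18,10] → █
    (5,6)@(11, 13): e=[0,18,24] → ·  [on edge]
    (4,7)@(9, 15): e=[28,6,8] → █
    (5,7)@(11, 15): e=[14,6,22] → █
    (6,7)@(13, 15): e=[0,6,36] → ·  [on edge]
    (4,8)@(9, 17): e=[42,-6,6] → ·
    (5,8)@(11, 17): e=[28,-6,20] → ·
    (7,8)@(15, 17): e=[0,-6,48] → ·  [on edge]
    (8,9)@(17, 19): e=[0,-18,60] → ·  [on edge]
  covered (3 px):
    · · · · · · · · · · ·
    · · · · · · · · · · ·
    · · · · · · · · · · ·
    · · · · · · · · · · ·
    · · · · · · · · · · ·
    · · · · · · · · · · ·
    · · · · █ · · · · · ·
    · · · · █ █ · · · · ·
    · · · · · · · · · · ·
    · · · · · · · · · · ·
T1:
  2·area = 212  (B↔C swapped to make it positive)
  edge (6, 12)→(4, 0): d=(-2,-12) top-left  bias=+0
  edge (4, 0)→(22, 2): d=(18,2) right/bottom  bias=-1
  edge (22, 2)→(6, 12): d=(-16,10) right/bottom  bias=-1
    (2,0)@(5, 1): e=[10,16,186] → █
    (3,0)@(7, 1): e=[34,12,166] → █
    (4,0)@(9, 1): e=[58,8,146] → █
    (5,0)@(11, 1): e=[82,4,126] → █
    (6,0)@(13, 1): e=[106,0,106] → ·  [on edge]
    (2,1)@(5, 3): e=[6,52,154] → █
    (6,1)@(13, 3): e=[102,36,74] → █
    (7,1)@(15, 3): e=[126,32,54] → █
    (8,1)@(17, 3): e=[150,28,34] → █
    (9,1)@(19, 3): e=[174,24,14] → █
    (10,1)@(21, 3): e=[198,20,-6] → ·
    (2,2)@(5, 5): e=[2,88,122] → █
  covered (26 px):
    · · █ █ █ █ · · · · ·
    · · █ █ █ █ █ █ █ █ ·
    · · █ █ █ █ █ █ █ · ·
    · · · █ █ █ █ · · · ·
    · · · █ █ · · · · · ·
    · · · █ · · · · · · ·
    · · · · · · · · · · ·
    · · · · · · · · · · ·
    · · · · · · · · · · ·
    · · · · · · · · · · ·

Answer: [[2,0],[3,0],[4,0],[5,0],[2,1],[3,1],[4,1],[5,1],[6,1],[7,1],[8,1],[9,1],[2,2],[3,2],[4,2],[5,2],[6,2],[7,2],[8,2],[3,3],[4,3],[5,3],[6,3],[3,4],[4,4],[3,5]]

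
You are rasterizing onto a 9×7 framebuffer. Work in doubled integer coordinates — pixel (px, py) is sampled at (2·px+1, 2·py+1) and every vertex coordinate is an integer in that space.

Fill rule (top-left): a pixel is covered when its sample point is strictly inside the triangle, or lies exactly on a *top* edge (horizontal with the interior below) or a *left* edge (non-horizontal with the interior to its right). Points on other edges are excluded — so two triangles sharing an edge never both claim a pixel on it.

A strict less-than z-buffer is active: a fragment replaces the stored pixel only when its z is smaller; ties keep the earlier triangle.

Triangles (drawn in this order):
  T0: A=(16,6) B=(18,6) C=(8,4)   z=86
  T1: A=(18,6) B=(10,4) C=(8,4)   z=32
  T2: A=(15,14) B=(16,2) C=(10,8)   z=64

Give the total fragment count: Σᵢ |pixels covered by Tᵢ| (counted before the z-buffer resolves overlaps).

T0:
  2·area = 4  (B↔C swapped to make it positive)
  edge (16, 6)→(8, 4): d=(-8,-2) top-left  bias=+0
  edge (8, 4)→(18, 6): d=(10,2) right/bottom  bias=-1
  edge (18, 6)→(16, 6): d=(-2,0) right/bottom  bias=-1
    (1,1)@(3, 3): e=[-2,0,6] → ·  [on edge]
    (6,2)@(13, 5): e=[2,0,2] → ·  [on edge]
  covered (0 px):
    · · · · · · · · ·
    · · · · · · · · ·
    · · · · · · · · ·
    · · · · · · · · ·
    · · · · · · · · ·
    · · · · · · · · ·
    · · · · · · · · ·
T1:
  2·area = 4  (B↔C swapped to make it positive)
  edge (18, 6)→(8, 4): d=(-10,-2) top-left  bias=+0
  edge (8, 4)→(10, 4): d=(2,0) top-left  bias=+0
  edge (10, 4)→(18, 6): d=(8,2) right/bottom  bias=-1
    (1,1)@(3, 3): e=[0,-2,6] → ·  [on edge]
    (6,2)@(13, 5): e=[0,2,2] → █  [on edge]
    (7,2)@(15, 5): e=[4,2,-2] → ·
    (6,3)@(13, 7): e=[-20,6,18] → ·
  covered (1 px):
    · · · · · · · · ·
    · · · · · · · · ·
    · · · · · · █ · ·
    · · · · · · · · ·
    · · · · · · · · ·
    · · · · · · · · ·
    · · · · · · · · ·
T2:
  2·area = 66  (B↔C swapped to make it positive)
  edge (15, 14)→(10, 8): d=(-5,-6) top-left  bias=+0
  edge (10, 8)→(16, 2): d=(6,-6) top-left  bias=+0
  edge (16, 2)→(15, 14): d=(-1,12) right/bottom  bias=-1
    (8,0)@(17, 1): e=[77,0,-11] → ·  [on edge]
    (7,1)@(15, 3): e=[55,0,11] → █  [on edge]
    (8,1)@(17, 3): e=[67,12,-13] → ·
    (6,2)@(13, 5): e=[33,0,33] → █  [on edge]
    (8,2)@(17, 5): e=[57,24,-15] → ·
    (5,3)@(11, 7): e=[11,0,55] → █  [on edge]
    (8,3)@(17, 7): e=[47,36,-17] → ·
    (4,4)@(9, 9): e=[-11,0,77] → ·  [on edge]
    (5,4)@(11, 9): e=[1,12,53] → █
    (8,4)@(17, 9): e=[37,48,-19] → ·
    (3,5)@(7, 11): e=[-33,0,99] → ·  [on edge]
    (5,5)@(11, 11): e=[-9,24,51] → ·
    (2,6)@(5, 13): e=[-55,0,121] → ·  [on edge]
  covered (12 px):
    · · · · · · · · ·
    · · · · · · · █ ·
    · · · · · · █ █ ·
    · · · · · █ █ █ ·
    · · · · · █ █ █ ·
    · · · · · · █ █ ·
    · · · · · · · █ ·

Answer: 13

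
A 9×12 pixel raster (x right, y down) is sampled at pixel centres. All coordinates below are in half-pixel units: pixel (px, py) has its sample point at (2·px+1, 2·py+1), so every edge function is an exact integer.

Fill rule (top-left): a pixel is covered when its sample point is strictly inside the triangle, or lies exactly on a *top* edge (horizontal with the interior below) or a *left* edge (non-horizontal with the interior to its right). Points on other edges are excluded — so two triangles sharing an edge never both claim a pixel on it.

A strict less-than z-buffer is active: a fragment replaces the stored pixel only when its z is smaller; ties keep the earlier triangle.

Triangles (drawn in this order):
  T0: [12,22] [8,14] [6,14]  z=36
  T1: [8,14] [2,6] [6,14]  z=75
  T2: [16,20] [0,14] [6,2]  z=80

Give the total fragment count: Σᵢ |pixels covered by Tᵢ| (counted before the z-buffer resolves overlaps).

T0:
  2·area = 16  (B↔C swapped to make it positive)
  edge (12, 22)→(6, 14): d=(-6,-8) top-left  bias=+0
  edge (6, 14)→(8, 14): d=(2,0) top-left  bias=+0
  edge (8, 14)→(12, 22): d=(4,8) right/bottom  bias=-1
    (3,7)@(7, 15): e=[2,2,12] → █
    (4,7)@(9, 15): e=[18,2,-4] → ·
    (3,8)@(7, 17): e=[-10,6,20] → ·
    (4,8)@(9, 17): e=[6,6,4] → █
    (5,8)@(11, 17): e=[22,6,-12] → ·
    (4,9)@(9, 19): e=[-6,10,12] → ·
  covered (2 px):
    · · · · · · · · ·
    · · · · · · · · ·
    · · · · · · · · ·
    · · · · · · · · ·
    · · · · · · · · ·
    · · · · · · · · ·
    · · · · · · · · ·
    · · · █ · · · · ·
    · · · · █ · · · ·
    · · · · · · · · ·
    · · · · · · · · ·
    · · · · · · · · ·
T1:
  2·area = 16  (B↔C swapped to make it positive)
  edge (8, 14)→(6, 14): d=(-2,0) right/bottom  bias=-1
  edge (6, 14)→(2, 6): d=(-4,-8) top-left  bias=+0
  edge (2, 6)→(8, 14): d=(6,8) right/bottom  bias=-1
    (2,5)@(5, 11): e=[6,4,6] → █
    (3,5)@(7, 11): e=[6,20,-10] → ·
    (2,6)@(5, 13): e=[2,-4,18] → ·
    (3,6)@(7, 13): e=[2,12,2] → █
    (4,6)@(9, 13): e=[2,28,-14] → ·
    (3,7)@(7, 15): e=[-2,4,14] → ·
  covered (2 px):
    · · · · · · · · ·
    · · · · · · · · ·
    · · · · · · · · ·
    · · · · · · · · ·
    · · · · · · · · ·
    · · █ · · · · · ·
    · · · █ · · · · ·
    · · · · · · · · ·
    · · · · · · · · ·
    · · · · · · · · ·
    · · · · · · · · ·
    · · · · · · · · ·
T2:
  2·area = 228
  edge (16, 20)→(0, 14): d=(-16,-6) top-left  bias=+0
  edge (0, 14)→(6, 2): d=(6,-12) top-left  bias=+0
  edge (6, 2)→(16, 20): d=(10,18) right/bottom  bias=-1
    (2,2)@(5, 5): e=[174,6,48] → █
    (3,2)@(7, 5): e=[186,30,12] → █
    (4,2)@(9, 5): e=[198,54,-24] → ·
    (2,3)@(5, 7): e=[142,18,68] → █
    (4,3)@(9, 7): e=[166,66,-4] → ·
    (1,4)@(3, 9): e=[98,6,124] → █
    (4,4)@(9, 9): e=[134,78,16] → █
    (5,4)@(11, 9): e=[146,102,-20] → ·
    (1,5)@(3, 11): e=[66,18,144] → █
    (5,5)@(11, 11): e=[114,114,0] → ·  [on edge]
    (0,6)@(1, 13): e=[22,6,200] → █
    (5,6)@(11, 13): e=[82,126,20] → █
  covered (28 px):
    · · · · · · · · ·
    · · · · · · · · ·
    · · █ █ · · · · ·
    · · █ █ · · · · ·
    · █ █ █ █ · · · ·
    · █ █ █ █ · · · ·
    █ █ █ █ █ █ · · ·
    · █ █ █ █ █ █ · ·
    · · · · █ █ █ · ·
    · · · · · · · █ ·
    · · · · · · · · ·
    · · · · · · · · ·

Answer: 32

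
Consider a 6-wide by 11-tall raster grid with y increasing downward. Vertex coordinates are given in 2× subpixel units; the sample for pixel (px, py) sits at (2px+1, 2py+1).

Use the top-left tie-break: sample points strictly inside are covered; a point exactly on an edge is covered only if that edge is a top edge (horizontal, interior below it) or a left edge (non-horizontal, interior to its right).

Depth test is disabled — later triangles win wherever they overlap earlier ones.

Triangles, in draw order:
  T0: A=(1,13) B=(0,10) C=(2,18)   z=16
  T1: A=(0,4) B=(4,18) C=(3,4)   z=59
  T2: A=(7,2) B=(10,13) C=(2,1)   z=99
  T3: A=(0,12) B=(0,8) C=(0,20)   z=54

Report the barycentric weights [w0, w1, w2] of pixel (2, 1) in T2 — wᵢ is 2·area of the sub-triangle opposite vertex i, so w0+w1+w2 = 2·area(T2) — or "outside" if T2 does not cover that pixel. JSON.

T0:
  2·area = 2  (B↔C swapped to make it positive)
  edge (1, 13)→(2, 18): d=(1,5) right/bottom  bias=-1
  edge (2, 18)→(0, 10): d=(-2,-8) top-left  bias=+0
  edge (0, 10)→(1, 13): d=(1,3) right/bottom  bias=-1
    (0,6)@(1, 13): e=[0,2,0] → ·  [on edge]
    (1,9)@(3, 19): e=[-4,6,0] → ·  [on edge]
  covered (0 px):
    · · · · · ·
    · · · · · ·
    · · · · · ·
    · · · · · ·
    · · · · · ·
    · · · · · ·
    · · · · · ·
    · · · · · ·
    · · · · · ·
    · · · · · ·
    · · · · · ·
T1:
  2·area = 42  (B↔C swapped to make it positive)
  edge (0, 4)→(3, 4): d=(3,0) top-left  bias=+0
  edge (3, 4)→(4, 18): d=(1,14) right/bottom  bias=-1
  edge (4, 18)→(0, 4): d=(-4,-14) top-left  bias=+0
    (0,2)@(1, 5): e=[3,29,10] → #
    (1,2)@(3, 5): e=[3,1,38] → #
    (2,2)@(5, 5): e=[3,-27,66] → ·
    (0,3)@(1, 7): e=[9,31,2] → #
    (2,3)@(5, 7): e=[9,-25,58] → ·
    (0,4)@(1, 9): e=[15,33,-6] → ·
    (1,4)@(3, 9): e=[15,5,22] → #
    (2,4)@(5, 9): e=[15,-23,50] → ·
    (1,5)@(3, 11): e=[21,7,14] → #
    (2,5)@(5, 11): e=[21,-21,42] → ·
    (1,6)@(3, 13): e=[27,9,6] → #
    (2,6)@(5, 13): e=[27,-19,34] → ·
  covered (7 px):
    · · · · · ·
    · · · · · ·
    # # · · · ·
    # # · · · ·
    · # · · · ·
    · # · · · ·
    · # · · · ·
    · · · · · ·
    · · · · · ·
    · · · · · ·
    · · · · · ·
T2:
  2·area = 52
  edge (7, 2)→(10, 13): d=(3,11) right/bottom  bias=-1
  edge (10, 13)→(2, 1): d=(-8,-12) top-left  bias=+0
  edge (2, 1)→(7, 2): d=(5,1) right/bottom  bias=-1
    (2,1)@(5, 3): e=[25,20,7] → #
    (3,1)@(7, 3): e=[3,44,5] → #
    (4,1)@(9, 3): e=[-19,68,3] → ·
    (2,2)@(5, 5): e=[31,4,17] → #
    (4,2)@(9, 5): e=[-13,52,13] → ·
    (2,3)@(5, 7): e=[37,-12,27] → ·
    (3,3)@(7, 7): e=[15,12,25] → #
    (4,3)@(9, 7): e=[-7,36,23] → ·
    (3,4)@(7, 9): e=[21,-4,35] → ·
    (4,5)@(9, 11): e=[5,4,43] → #
    (5,5)@(11, 11): e=[-17,28,41] → ·
    (4,6)@(9, 13): e=[11,-12,53] → ·
  covered (6 px):
    · · · · · ·
    · · # # · ·
    · · # # · ·
    · · · # · ·
    · · · · · ·
    · · · · # ·
    · · · · · ·
    · · · · · ·
    · · · · · ·
    · · · · · ·
    · · · · · ·
T3:
  degenerate (2·area = 0) — covers nothing

Final: [20,7,25]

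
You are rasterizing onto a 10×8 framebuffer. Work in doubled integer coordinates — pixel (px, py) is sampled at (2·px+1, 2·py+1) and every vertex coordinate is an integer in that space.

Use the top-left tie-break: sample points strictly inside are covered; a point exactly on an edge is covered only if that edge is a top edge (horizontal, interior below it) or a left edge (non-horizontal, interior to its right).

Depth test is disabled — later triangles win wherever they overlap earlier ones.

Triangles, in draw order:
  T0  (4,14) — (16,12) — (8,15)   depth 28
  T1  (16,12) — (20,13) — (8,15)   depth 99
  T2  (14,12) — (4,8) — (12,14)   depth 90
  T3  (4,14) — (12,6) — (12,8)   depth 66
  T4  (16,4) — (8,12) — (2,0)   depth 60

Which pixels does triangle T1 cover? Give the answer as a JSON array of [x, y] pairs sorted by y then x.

T0:
  2·area = 20
  edge (4, 14)→(16, 12): d=(12,-2) top-left  bias=+0
  edge (16, 12)→(8, 15): d=(-8,3) right/bottom  bias=-1
  edge (8, 15)→(4, 14): d=(-4,-1) top-left  bias=+0
    (5,6)@(11, 13): e=[2,7,11] → █
    (6,6)@(13, 13): e=[6,1,13] → █
    (7,6)@(15, 13): e=[10,-5,15] → ·
    (5,7)@(11, 15): e=[26,-9,3] → ·
    (6,7)@(13, 15): e=[30,-15,5] → ·
  covered (2 px):
    · · · · · · · · · ·
    · · · · · · · · · ·
    · · · · · · · · · ·
    · · · · · · · · · ·
    · · · · · · · · · ·
    · · · · · · · · · ·
    · · · · · █ █ · · ·
    · · · · · · · · · ·
T1:
  2·area = 20
  edge (16, 12)→(20, 13): d=(4,1) right/bottom  bias=-1
  edge (20, 13)→(8, 15): d=(-12,2) right/bottom  bias=-1
  edge (8, 15)→(16, 12): d=(8,-3) top-left  bias=+0
    (7,6)@(15, 13): e=[5,10,5] → █
    (8,6)@(17, 13): e=[3,6,11] → █
    (9,6)@(19, 13): e=[1,2,17] → █
    (7,7)@(15, 15): e=[13,-14,21] → ·
    (8,7)@(17, 15): e=[11,-18,27] → ·
    (9,7)@(19, 15): e=[9,-22,33] → ·
  covered (3 px):
    · · · · · · · · · ·
    · · · · · · · · · ·
    · · · · · · · · · ·
    · · · · · · · · · ·
    · · · · · · · · · ·
    · · · · · · · · · ·
    · · · · · · · █ █ █
    · · · · · · · · · ·
T2:
  2·area = 28  (B↔C swapped to make it positive)
  edge (14, 12)→(12, 14): d=(-2,2) right/bottom  bias=-1
  edge (12, 14)→(4, 8): d=(-8,-6) top-left  bias=+0
  edge (4, 8)→(14, 12): d=(10,4) right/bottom  bias=-1
    (9,3)@(19, 7): e=[0,98,-70] → ·  [on edge]
    (8,4)@(17, 9): e=[0,70,-42] → ·  [on edge]
    (4,5)@(9, 11): e=[12,6,10] → █
    (5,5)@(11, 11): e=[8,18,2] → █
    (6,5)@(13, 11): e=[4,30,-6] → ·
    (7,5)@(15, 11): e=[0,42,-14] → ·  [on edge]
    (4,6)@(9, 13): e=[8,-10,30] → ·
    (5,6)@(11, 13): e=[4,2,22] → █
    (6,6)@(13, 13): e=[0,14,14] → ·  [on edge]
    (5,7)@(11, 15): e=[0,-14,42] → ·  [on edge]
  covered (3 px):
    · · · · · · · · · ·
    · · · · · · · · · ·
    · · · · · · · · · ·
    · · · · · · · · · ·
    · · · · · · · · · ·
    · · · · █ █ · · · ·
    · · · · · █ · · · ·
    · · · · · · · · · ·
T3:
  2·area = 16
  edge (4, 14)→(12, 6): d=(8,-8) top-left  bias=+0
  edge (12, 6)→(12, 8): d=(0,2) right/bottom  bias=-1
  edge (12, 8)→(4, 14): d=(-8,6) right/bottom  bias=-1
    (8,0)@(17, 1): e=[0,-10,26] → ·  [on edge]
    (7,1)@(15, 3): e=[0,-6,22] → ·  [on edge]
    (6,2)@(13, 5): e=[0,-2,18] → ·  [on edge]
    (5,3)@(11, 7): e=[0,2,14] → █  [on edge]
    (6,3)@(13, 7): e=[16,-2,2] → ·
    (4,4)@(9, 9): e=[0,6,10] → █  [on edge]
    (5,4)@(11, 9): e=[16,2,-2] → ·
    (3,5)@(7, 11): e=[0,10,6] → █  [on edge]
    (4,5)@(9, 11): e=[16,6,-6] → ·
    (2,6)@(5, 13): e=[0,14,2] → █  [on edge]
    (3,6)@(7, 13): e=[16,10,-10] → ·
    (1,7)@(3, 15): e=[0,18,-2] → ·  [on edge]
  covered (4 px):
    · · · · · · · · · ·
    · · · · · · · · · ·
    · · · · · · · · · ·
    · · · · · █ · · · ·
    · · · · █ · · · · ·
    · · · █ · · · · · ·
    · · █ · · · · · · ·
    · · · · · · · · · ·
T4:
  2·area = 144
  edge (16, 4)→(8, 12): d=(-8,8) right/bottom  bias=-1
  edge (8, 12)→(2, 0): d=(-6,-12) top-left  bias=+0
  edge (2, 0)→(16, 4): d=(14,4) right/bottom  bias=-1
    (1,0)@(3, 1): e=[128,6,10] → █
    (2,0)@(5, 1): e=[112,30,2] → █
    (3,0)@(7, 1): e=[96,54,-6] → ·
    (9,0)@(19, 1): e=[0,198,-54] → ·  [on edge]
    (1,1)@(3, 3): e=[112,-6,38] → ·
    (2,1)@(5, 3): e=[96,18,30] → █
    (3,1)@(7, 3): e=[80,42,22] → █
    (4,1)@(9, 3): e=[64,66,14] → █
    (5,1)@(11, 3): e=[48,90,6] → █
    (6,1)@(13, 3): e=[32,114,-2] → ·
    (8,1)@(17, 3): e=[0,162,-18] → ·  [on edge]
    (2,2)@(5, 5): e=[80,6,58] → █
    (7,2)@(15, 5): e=[0,126,18] → ·  [on edge]
    (6,3)@(13, 7): e=[0,90,54] → ·  [on edge]
    (5,4)@(11, 9): e=[0,54,90] → ·  [on edge]
    (4,5)@(9, 11): e=[0,18,126] → ·  [on edge]
    (3,6)@(7, 13): e=[0,-18,162] → ·  [on edge]
    (2,7)@(5, 15): e=[0,-54,198] → ·  [on edge]
  covered (16 px):
    · █ █ · · · · · · ·
    · · █ █ █ █ · · · ·
    · · █ █ █ █ █ · · ·
    · · · █ █ █ · · · ·
    · · · █ █ · · · · ·
    · · · · · · · · · ·
    · · · · · · · · · ·
    · · · · · · · · · ·

Result: [[7,6],[8,6],[9,6]]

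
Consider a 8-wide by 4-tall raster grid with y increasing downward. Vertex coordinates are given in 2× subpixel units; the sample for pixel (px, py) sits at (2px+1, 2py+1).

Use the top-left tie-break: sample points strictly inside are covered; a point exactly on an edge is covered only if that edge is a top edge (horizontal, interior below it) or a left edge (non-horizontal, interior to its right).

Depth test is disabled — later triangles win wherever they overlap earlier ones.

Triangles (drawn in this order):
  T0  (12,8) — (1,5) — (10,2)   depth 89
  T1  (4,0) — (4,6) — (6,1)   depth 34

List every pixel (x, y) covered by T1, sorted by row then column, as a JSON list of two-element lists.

T0:
  2·area = 60
  edge (12, 8)→(1, 5): d=(-11,-3) top-left  bias=+0
  edge (1, 5)→(10, 2): d=(9,-3) top-left  bias=+0
  edge (10, 2)→(12, 8): d=(2,6) right/bottom  bias=-1
    (6,0)@(13, 1): e=[80,0,-20] → ·  [on edge]
    (3,1)@(7, 3): e=[40,0,20] → #  [on edge]
    (4,1)@(9, 3): e=[46,6,8] → #
    (5,1)@(11, 3): e=[52,12,-4] → ·
    (0,2)@(1, 5): e=[0,0,60] → #  [on edge]
    (1,2)@(3, 5): e=[6,6,48] → #
    (2,2)@(5, 5): e=[12,12,36] → #
    (5,2)@(11, 5): e=[30,30,0] → ·  [on edge]
    (0,3)@(1, 7): e=[-22,18,64] → ·
    (1,3)@(3, 7): e=[-16,24,52] → ·
    (2,3)@(5, 7): e=[-10,30,40] → ·
    (3,3)@(7, 7): e=[-4,36,28] → ·
  covered (9 px):
    · · · · · · · ·
    · · · # # · · ·
    # # # # # · · ·
    · · · · # # · ·
T1:
  2·area = 12  (B↔C swapped to make it positive)
  edge (4, 0)→(6, 1): d=(2,1) right/bottom  bias=-1
  edge (6, 1)→(4, 6): d=(-2,5) right/bottom  bias=-1
  edge (4, 6)→(4, 0): d=(0,-6) top-left  bias=+0
    (2,0)@(5, 1): e=[1,5,6] → #
    (3,0)@(7, 1): e=[-1,-5,18] → ·
    (2,1)@(5, 3): e=[5,1,6] → #
    (3,1)@(7, 3): e=[3,-9,18] → ·
    (2,2)@(5, 5): e=[9,-3,6] → ·
  covered (2 px):
    · · # · · · · ·
    · · # · · · · ·
    · · · · · · · ·
    · · · · · · · ·

Result: [[2,0],[2,1]]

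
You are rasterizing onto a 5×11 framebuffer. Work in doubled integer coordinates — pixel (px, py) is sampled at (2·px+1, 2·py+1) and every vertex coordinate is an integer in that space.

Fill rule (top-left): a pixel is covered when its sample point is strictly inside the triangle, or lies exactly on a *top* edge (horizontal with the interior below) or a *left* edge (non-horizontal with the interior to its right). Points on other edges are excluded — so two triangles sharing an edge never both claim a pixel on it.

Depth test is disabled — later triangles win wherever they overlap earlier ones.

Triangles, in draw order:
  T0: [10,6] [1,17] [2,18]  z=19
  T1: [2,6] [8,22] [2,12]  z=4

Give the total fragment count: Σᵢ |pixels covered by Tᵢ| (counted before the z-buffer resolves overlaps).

T0:
  2·area = 20  (B↔C swapped to make it positive)
  edge (10, 6)→(2, 18): d=(-8,12) right/bottom  bias=-1
  edge (2, 18)→(1, 17): d=(-1,-1) top-left  bias=+0
  edge (1, 17)→(10, 6): d=(9,-11) top-left  bias=+0
    (2,6)@(5, 13): e=[4,8,8] → #
    (3,6)@(7, 13): e=[-20,10,30] → ·
    (1,7)@(3, 15): e=[12,4,4] → #
    (2,7)@(5, 15): e=[-12,6,26] → ·
    (0,8)@(1, 17): e=[20,0,0] → #  [on edge]
    (1,8)@(3, 17): e=[-4,2,22] → ·
    (0,9)@(1, 19): e=[4,-2,18] → ·
    (1,9)@(3, 19): e=[-20,0,40] → ·  [on edge]
    (2,10)@(5, 21): e=[-60,0,80] → ·  [on edge]
  covered (3 px):
    · · · · ·
    · · · · ·
    · · · · ·
    · · · · ·
    · · · · ·
    · · · · ·
    · · # · ·
    · # · · ·
    # · · · ·
    · · · · ·
    · · · · ·
T1:
  2·area = 36
  edge (2, 6)→(8, 22): d=(6,16) right/bottom  bias=-1
  edge (8, 22)→(2, 12): d=(-6,-10) top-left  bias=+0
  edge (2, 12)→(2, 6): d=(0,-6) top-left  bias=+0
    (1,4)@(3, 9): e=[2,28,6] → #
    (2,4)@(5, 9): e=[-30,48,18] → ·
    (1,5)@(3, 11): e=[14,16,6] → #
    (2,5)@(5, 11): e=[-18,36,18] → ·
    (1,6)@(3, 13): e=[26,4,6] → #
    (2,6)@(5, 13): e=[-6,24,18] → ·
    (1,7)@(3, 15): e=[38,-8,6] → ·
    (2,7)@(5, 15): e=[6,12,18] → #
    (3,7)@(7, 15): e=[-26,32,30] → ·
    (2,8)@(5, 17): e=[18,0,18] → #  [on edge]
    (3,8)@(7, 17): e=[-14,20,30] → ·
    (2,9)@(5, 19): e=[30,-12,18] → ·
  covered (5 px):
    · · · · ·
    · · · · ·
    · · · · ·
    · · · · ·
    · # · · ·
    · # · · ·
    · # · · ·
    · · # · ·
    · · # · ·
    · · · · ·
    · · · · ·

Final: 8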